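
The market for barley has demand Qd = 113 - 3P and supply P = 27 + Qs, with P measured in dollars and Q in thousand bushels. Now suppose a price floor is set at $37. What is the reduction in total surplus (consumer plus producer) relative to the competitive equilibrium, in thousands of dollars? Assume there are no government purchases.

24

Rearranging supply gives Qs = P - 27. In a free market, 113 - 3P = P - 27 gives the equilibrium P* = 35, Q* = 8.
Because the floor (37) lies above the market-clearing price, it is binding.
At P = 37: Qd = 113 - 3·37 = 2 and Qs = 37 - 27 = 10.
Quantity traded falls to 2. At Q = 2 the demand price is (113 - 2)/3 = 37 and the supply price is 27 + 2 = 29.
Deadweight loss = ½ · (37 - 29) · (8 - 2) = ½ · 8 · 6 = 24.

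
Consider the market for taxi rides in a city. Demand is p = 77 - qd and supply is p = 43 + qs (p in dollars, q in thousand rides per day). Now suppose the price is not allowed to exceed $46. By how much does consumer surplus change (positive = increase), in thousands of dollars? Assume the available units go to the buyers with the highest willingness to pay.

Rearranging demand gives qd = 77 - p; rearranging supply gives qs = p - 43. Setting quantity demanded equal to quantity supplied, 77 - p = p - 43, gives p* = 60 and q* = 17.
Since 46 < 60, the ceiling is binding.
At p = 46: qd = 77 - 46 = 31 and qs = 46 - 43 = 3.
Consumer surplus without the control is ½ · (77 - 60) · 17 = 144.5.
With the ceiling, 3 units are sold at 46 (assume they go to the highest-value buyers). The demand price at q = 3 is 74, so CS = ½ · [(77 - 46) + (74 - 46)] · 3 = 88.5.
Change in consumer surplus = 88.5 - 144.5 = -56.

-56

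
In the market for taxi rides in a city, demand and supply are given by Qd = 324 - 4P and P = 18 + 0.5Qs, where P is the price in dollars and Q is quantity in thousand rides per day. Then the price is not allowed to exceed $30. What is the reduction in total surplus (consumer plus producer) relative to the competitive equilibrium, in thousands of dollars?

1350

Rearranging supply gives Qs = 2P - 36. Setting quantity demanded equal to quantity supplied, 324 - 4P = 2P - 36, gives P* = 60 and Q* = 84.
Because the ceiling (30) lies below the market-clearing price, it is binding.
At P = 30: Qd = 324 - 4·30 = 204 and Qs = 2·30 - 36 = 24.
Quantity traded falls to 24. At Q = 24 the demand price is (324 - 24)/4 = 75 and the supply price is (36 + 24)/2 = 30.
Deadweight loss = ½ · (75 - 30) · (84 - 24) = ½ · 45 · 60 = 1350.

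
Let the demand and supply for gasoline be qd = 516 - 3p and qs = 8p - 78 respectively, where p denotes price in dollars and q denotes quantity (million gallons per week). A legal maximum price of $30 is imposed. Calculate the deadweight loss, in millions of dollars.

8448

Without the control the market clears where 516 - 3p = 8p - 78, i.e. p* = 54 and q* = 354.
Since 30 < 54, the ceiling is binding.
At p = 30: qd = 516 - 3·30 = 426 and qs = 8·30 - 78 = 162.
Quantity traded falls to 162. At q = 162 the demand price is (516 - 162)/3 = 118 and the supply price is (78 + 162)/8 = 30.
Deadweight loss = ½ · (118 - 30) · (354 - 162) = ½ · 88 · 192 = 8448.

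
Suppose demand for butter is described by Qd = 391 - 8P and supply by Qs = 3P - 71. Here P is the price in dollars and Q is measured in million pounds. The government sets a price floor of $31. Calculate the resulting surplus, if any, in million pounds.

0

In a free market, 391 - 8P = 3P - 71 gives the equilibrium P* = 42, Q* = 55.
The floor of 31 is below the equilibrium price 42, so it is not binding; the market clears at P* = 42, Q* = 55.
Since the control does not bind, there is no surplus.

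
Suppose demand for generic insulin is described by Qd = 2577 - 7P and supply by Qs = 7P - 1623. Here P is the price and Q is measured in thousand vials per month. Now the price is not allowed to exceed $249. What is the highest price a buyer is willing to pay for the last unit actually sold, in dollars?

351

Without the control the market clears where 2577 - 7P = 7P - 1623, i.e. P* = 300 and Q* = 477.
Since 249 < 300, the ceiling is binding.
At P = 249: Qd = 2577 - 7·249 = 834 and Qs = 7·249 - 1623 = 120.
Only 120 units reach the market. On the demand curve, the marginal buyer's willingness to pay at Q = 120 is (2577 - 120)/7 = 351.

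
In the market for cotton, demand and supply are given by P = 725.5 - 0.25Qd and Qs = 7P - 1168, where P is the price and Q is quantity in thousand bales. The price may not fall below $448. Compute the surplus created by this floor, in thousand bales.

Rearranging demand gives Qd = 2902 - 4P. In a free market, 2902 - 4P = 7P - 1168 gives the equilibrium P* = 370, Q* = 1422.
Since 448 > 370, the floor is binding.
At P = 448: Qd = 2902 - 4·448 = 1110 and Qs = 7·448 - 1168 = 1968.
Surplus = Qs - Qd = 1968 - 1110 = 858.

858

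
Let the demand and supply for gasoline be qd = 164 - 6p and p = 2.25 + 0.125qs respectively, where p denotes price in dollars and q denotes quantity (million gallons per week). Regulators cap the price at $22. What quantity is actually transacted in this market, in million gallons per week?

Rearranging supply gives qs = 8p - 18. Without the control the market clears where 164 - 6p = 8p - 18, i.e. p* = 13 and q* = 86.
Since 22 is above p* = 13, the ceiling does not bind and the free-market outcome prevails.

86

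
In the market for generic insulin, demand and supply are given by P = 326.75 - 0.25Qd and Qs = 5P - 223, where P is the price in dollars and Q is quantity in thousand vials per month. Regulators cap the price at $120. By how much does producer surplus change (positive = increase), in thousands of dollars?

Rearranging demand gives Qd = 1307 - 4P. Setting quantity demanded equal to quantity supplied, 1307 - 4P = 5P - 223, gives P* = 170 and Q* = 627.
Because the ceiling (120) lies below the market-clearing price, it is binding.
At P = 120: Qd = 1307 - 4·120 = 827 and Qs = 5·120 - 223 = 377.
Producer surplus without the control is ½ · (170 - 44.6) · 627 = 39312.9.
With the ceiling, producers sell 377 units at 120, so PS = ½ · (120 - 44.6) · 377 = 14212.9.
Change in producer surplus = 14212.9 - 39312.9 = -25100.

-25100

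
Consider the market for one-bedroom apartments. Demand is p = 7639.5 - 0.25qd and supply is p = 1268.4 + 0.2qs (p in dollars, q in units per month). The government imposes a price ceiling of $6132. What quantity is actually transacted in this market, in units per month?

Rearranging demand gives qd = 30558 - 4p; rearranging supply gives qs = 5p - 6342. Equilibrium: 30558 - 4p = 5p - 6342, so 36900 = 9p and p* = 4100, q* = 14158.
Since 6132 is above p* = 4100, the ceiling does not bind and the free-market outcome prevails.

14158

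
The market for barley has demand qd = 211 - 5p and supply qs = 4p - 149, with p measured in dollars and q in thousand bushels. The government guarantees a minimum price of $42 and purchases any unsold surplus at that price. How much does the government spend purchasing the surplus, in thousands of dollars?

Without the control the market clears where 211 - 5p = 4p - 149, i.e. p* = 40 and q* = 11.
Since 42 > 40, the floor is binding.
At p = 42: qd = 211 - 5·42 = 1 and qs = 4·42 - 149 = 19.
Surplus = qs - qd = 18.
Government expenditure = surplus × support price = 18 × 42 = 756.

756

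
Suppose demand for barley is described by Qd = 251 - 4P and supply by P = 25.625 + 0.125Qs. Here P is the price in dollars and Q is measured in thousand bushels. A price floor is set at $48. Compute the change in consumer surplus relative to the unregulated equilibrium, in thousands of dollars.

-790

Rearranging supply gives Qs = 8P - 205. In a free market, 251 - 4P = 8P - 205 gives the equilibrium P* = 38, Q* = 99.
Since 48 > 38, the floor is binding.
At P = 48: Qd = 251 - 4·48 = 59 and Qs = 8·48 - 205 = 179.
Consumer surplus without the control is ½ · (62.75 - 38) · 99 = 1225.125.
With the floor, consumers buy 59 units at 48, so CS = ½ · (62.75 - 48) · 59 = 435.125.
Change in consumer surplus = 435.125 - 1225.125 = -790.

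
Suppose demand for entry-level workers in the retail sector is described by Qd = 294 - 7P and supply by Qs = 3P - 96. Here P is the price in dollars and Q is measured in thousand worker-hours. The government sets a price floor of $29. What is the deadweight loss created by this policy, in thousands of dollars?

Equilibrium: 294 - 7P = 3P - 96, so 390 = 10P and P* = 39, Q* = 21.
Since 29 is below P* = 39, the floor does not bind and the free-market outcome prevails.
Since the control does not bind, no trades are prevented and deadweight loss is zero.

0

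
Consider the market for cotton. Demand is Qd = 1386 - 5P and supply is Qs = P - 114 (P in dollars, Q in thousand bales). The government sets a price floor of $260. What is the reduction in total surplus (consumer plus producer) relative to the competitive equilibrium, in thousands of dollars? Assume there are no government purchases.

In a free market, 1386 - 5P = P - 114 gives the equilibrium P* = 250, Q* = 136.
Because the floor (260) lies above the market-clearing price, it is binding.
At P = 260: Qd = 1386 - 5·260 = 86 and Qs = 260 - 114 = 146.
Quantity traded falls to 86. At Q = 86 the demand price is (1386 - 86)/5 = 260 and the supply price is 114 + 86 = 200.
Deadweight loss = ½ · (260 - 200) · (136 - 86) = ½ · 60 · 50 = 1500.

1500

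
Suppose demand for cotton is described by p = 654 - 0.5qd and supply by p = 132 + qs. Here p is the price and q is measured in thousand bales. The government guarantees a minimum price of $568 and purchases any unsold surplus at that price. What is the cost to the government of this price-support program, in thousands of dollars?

Rearranging demand gives qd = 1308 - 2p; rearranging supply gives qs = p - 132. Equilibrium: 1308 - 2p = p - 132, so 1440 = 3p and p* = 480, q* = 348.
Because the floor (568) lies above the market-clearing price, it is binding.
At p = 568: qd = 1308 - 2·568 = 172 and qs = 568 - 132 = 436.
Surplus = qs - qd = 264.
Government expenditure = surplus × support price = 264 × 568 = 149952.

149952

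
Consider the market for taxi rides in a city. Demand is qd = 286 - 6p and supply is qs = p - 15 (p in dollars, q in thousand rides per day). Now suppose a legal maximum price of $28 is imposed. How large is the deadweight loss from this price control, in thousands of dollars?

131.25

Without the control the market clears where 286 - 6p = p - 15, i.e. p* = 43 and q* = 28.
Since 28 < 43, the ceiling is binding.
At p = 28: qd = 286 - 6·28 = 118 and qs = 28 - 15 = 13.
Quantity traded falls to 13. At q = 13 the demand price is (286 - 13)/6 = 45.5 and the supply price is 15 + 13 = 28.
Deadweight loss = ½ · (45.5 - 28) · (28 - 13) = ½ · 17.5 · 15 = 131.25.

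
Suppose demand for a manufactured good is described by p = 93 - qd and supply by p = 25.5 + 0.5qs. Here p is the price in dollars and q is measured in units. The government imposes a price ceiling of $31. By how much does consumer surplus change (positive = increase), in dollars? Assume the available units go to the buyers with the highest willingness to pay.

-391

Rearranging demand gives qd = 93 - p; rearranging supply gives qs = 2p - 51. Setting quantity demanded equal to quantity supplied, 93 - p = 2p - 51, gives p* = 48 and q* = 45.
Since 31 < 48, the ceiling is binding.
At p = 31: qd = 93 - 31 = 62 and qs = 2·31 - 51 = 11.
Consumer surplus without the control is ½ · (93 - 48) · 45 = 1012.5.
With the ceiling, 11 units are sold at 31 (assume they go to the highest-value buyers). The demand price at q = 11 is 82, so CS = ½ · [(93 - 31) + (82 - 31)] · 11 = 621.5.
Change in consumer surplus = 621.5 - 1012.5 = -391.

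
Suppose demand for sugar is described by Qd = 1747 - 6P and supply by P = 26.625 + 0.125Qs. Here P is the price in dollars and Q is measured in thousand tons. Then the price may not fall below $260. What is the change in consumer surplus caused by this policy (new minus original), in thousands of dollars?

-65640

Rearranging supply gives Qs = 8P - 213. Equilibrium: 1747 - 6P = 8P - 213, so 1960 = 14P and P* = 140, Q* = 907.
Since 260 > 140, the floor is binding.
At P = 260: Qd = 1747 - 6·260 = 187 and Qs = 8·260 - 213 = 1867.
Consumer surplus without the control is ½ · (1747/6 - 140) · 907 = 822649/12.
With the floor, consumers buy 187 units at 260, so CS = ½ · (1747/6 - 260) · 187 = 34969/12.
Change in consumer surplus = 34969/12 - 822649/12 = -65640.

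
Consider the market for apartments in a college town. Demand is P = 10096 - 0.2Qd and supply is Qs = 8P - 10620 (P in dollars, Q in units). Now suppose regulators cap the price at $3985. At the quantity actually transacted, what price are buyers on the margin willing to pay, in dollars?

Rearranging demand gives Qd = 50480 - 5P. In a free market, 50480 - 5P = 8P - 10620 gives the equilibrium P* = 4700, Q* = 26980.
Since 3985 < 4700, the ceiling is binding.
At P = 3985: Qd = 50480 - 5·3985 = 30555 and Qs = 8·3985 - 10620 = 21260.
Only 21260 units reach the market. On the demand curve, the marginal buyer's willingness to pay at Q = 21260 is (50480 - 21260)/5 = 5844.

5844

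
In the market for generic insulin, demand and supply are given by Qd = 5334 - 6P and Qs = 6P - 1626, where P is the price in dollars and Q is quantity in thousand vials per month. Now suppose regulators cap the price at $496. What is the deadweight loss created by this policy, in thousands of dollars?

Equilibrium: 5334 - 6P = 6P - 1626, so 6960 = 12P and P* = 580, Q* = 1854.
Because the ceiling (496) lies below the market-clearing price, it is binding.
At P = 496: Qd = 5334 - 6·496 = 2358 and Qs = 6·496 - 1626 = 1350.
Quantity traded falls to 1350. At Q = 1350 the demand price is (5334 - 1350)/6 = 664 and the supply price is (1626 + 1350)/6 = 496.
Deadweight loss = ½ · (664 - 496) · (1854 - 1350) = ½ · 168 · 504 = 42336.

42336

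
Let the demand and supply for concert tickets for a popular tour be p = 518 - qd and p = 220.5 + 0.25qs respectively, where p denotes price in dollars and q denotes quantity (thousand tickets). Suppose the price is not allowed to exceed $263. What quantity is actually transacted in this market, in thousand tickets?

170

Rearranging demand gives qd = 518 - p; rearranging supply gives qs = 4p - 882. In a free market, 518 - p = 4p - 882 gives the equilibrium p* = 280, q* = 238.
Because the ceiling (263) lies below the market-clearing price, it is binding.
At p = 263: qd = 518 - 263 = 255 and qs = 4·263 - 882 = 170.
The quantity actually transacted is the short side, supply: 170.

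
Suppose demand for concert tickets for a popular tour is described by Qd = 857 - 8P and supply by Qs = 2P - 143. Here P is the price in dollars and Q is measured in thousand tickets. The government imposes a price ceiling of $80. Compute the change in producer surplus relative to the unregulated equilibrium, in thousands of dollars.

In a free market, 857 - 8P = 2P - 143 gives the equilibrium P* = 100, Q* = 57.
Since 80 < 100, the ceiling is binding.
At P = 80: Qd = 857 - 8·80 = 217 and Qs = 2·80 - 143 = 17.
Producer surplus without the control is ½ · (100 - 71.5) · 57 = 812.25.
With the ceiling, producers sell 17 units at 80, so PS = ½ · (80 - 71.5) · 17 = 72.25.
Change in producer surplus = 72.25 - 812.25 = -740.

-740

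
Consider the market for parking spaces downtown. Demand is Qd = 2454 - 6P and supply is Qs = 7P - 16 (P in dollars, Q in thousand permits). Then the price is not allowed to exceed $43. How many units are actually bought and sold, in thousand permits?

Without the control the market clears where 2454 - 6P = 7P - 16, i.e. P* = 190 and Q* = 1314.
Since 43 < 190, the ceiling is binding.
At P = 43: Qd = 2454 - 6·43 = 2196 and Qs = 7·43 - 16 = 285.
The quantity actually transacted is the short side, supply: 285.

285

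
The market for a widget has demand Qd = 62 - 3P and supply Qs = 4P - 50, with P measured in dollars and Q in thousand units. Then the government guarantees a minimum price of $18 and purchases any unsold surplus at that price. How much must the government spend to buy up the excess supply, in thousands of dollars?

252

Without the control the market clears where 62 - 3P = 4P - 50, i.e. P* = 16 and Q* = 14.
The floor of 18 is above the equilibrium price 16, so it binds.
At P = 18: Qd = 62 - 3·18 = 8 and Qs = 4·18 - 50 = 22.
Surplus = Qs - Qd = 14.
Government expenditure = surplus × support price = 14 × 18 = 252.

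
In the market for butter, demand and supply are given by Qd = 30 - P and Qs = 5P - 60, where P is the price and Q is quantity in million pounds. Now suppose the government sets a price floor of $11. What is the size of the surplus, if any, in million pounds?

In a free market, 30 - P = 5P - 60 gives the equilibrium P* = 15, Q* = 15.
Since 11 is below P* = 15, the floor does not bind and the free-market outcome prevails.
Since the control does not bind, there is no surplus.

0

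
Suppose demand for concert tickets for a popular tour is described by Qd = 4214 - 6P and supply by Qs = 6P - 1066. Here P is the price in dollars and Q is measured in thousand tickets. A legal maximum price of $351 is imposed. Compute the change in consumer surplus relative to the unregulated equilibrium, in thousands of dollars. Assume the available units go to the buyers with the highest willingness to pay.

In a free market, 4214 - 6P = 6P - 1066 gives the equilibrium P* = 440, Q* = 1574.
Since 351 < 440, the ceiling is binding.
At P = 351: Qd = 4214 - 6·351 = 2108 and Qs = 6·351 - 1066 = 1040.
Consumer surplus without the control is ½ · (2107/3 - 440) · 1574 = 619369/3.
With the ceiling, 1040 units are sold at 351 (assume they go to the highest-value buyers). The demand price at Q = 1040 is 529, so CS = ½ · [(2107/3 - 351) + (529 - 351)] · 1040 = 825760/3.
Change in consumer surplus = 825760/3 - 619369/3 = 68797.

68797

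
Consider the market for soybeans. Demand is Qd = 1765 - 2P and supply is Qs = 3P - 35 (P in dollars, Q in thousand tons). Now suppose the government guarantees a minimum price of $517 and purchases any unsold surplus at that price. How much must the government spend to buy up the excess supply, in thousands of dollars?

In a free market, 1765 - 2P = 3P - 35 gives the equilibrium P* = 360, Q* = 1045.
The floor of 517 is above the equilibrium price 360, so it binds.
At P = 517: Qd = 1765 - 2·517 = 731 and Qs = 3·517 - 35 = 1516.
Surplus = Qs - Qd = 785.
Government expenditure = surplus × support price = 785 × 517 = 405845.

405845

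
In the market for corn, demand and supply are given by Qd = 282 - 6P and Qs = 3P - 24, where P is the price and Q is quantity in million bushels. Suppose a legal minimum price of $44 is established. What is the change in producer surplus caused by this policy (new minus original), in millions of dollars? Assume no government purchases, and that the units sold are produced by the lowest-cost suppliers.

-420

In a free market, 282 - 6P = 3P - 24 gives the equilibrium P* = 34, Q* = 78.
Because the floor (44) lies above the market-clearing price, it is binding.
At P = 44: Qd = 282 - 6·44 = 18 and Qs = 3·44 - 24 = 108.
Producer surplus without the control is ½ · (34 - 8) · 78 = 1014.
With the floor, 18 units are sold at 44. The supply price at Q = 18 is 14, so PS = ½ · [(44 - 8) + (44 - 14)] · 18 = 594.
Change in producer surplus = 594 - 1014 = -420.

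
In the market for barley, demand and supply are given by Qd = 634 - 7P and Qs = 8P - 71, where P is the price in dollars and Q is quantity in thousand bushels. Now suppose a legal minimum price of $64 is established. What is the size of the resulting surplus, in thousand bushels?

255

Setting quantity demanded equal to quantity supplied, 634 - 7P = 8P - 71, gives P* = 47 and Q* = 305.
Because the floor (64) lies above the market-clearing price, it is binding.
At P = 64: Qd = 634 - 7·64 = 186 and Qs = 8·64 - 71 = 441.
Surplus = Qs - Qd = 441 - 186 = 255.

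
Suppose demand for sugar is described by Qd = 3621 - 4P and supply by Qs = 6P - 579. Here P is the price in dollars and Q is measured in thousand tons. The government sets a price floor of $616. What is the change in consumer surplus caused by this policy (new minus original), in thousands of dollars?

-303604

Without the control the market clears where 3621 - 4P = 6P - 579, i.e. P* = 420 and Q* = 1941.
Since 616 > 420, the floor is binding.
At P = 616: Qd = 3621 - 4·616 = 1157 and Qs = 6·616 - 579 = 3117.
Consumer surplus without the control is ½ · (905.25 - 420) · 1941 = 470935.125.
With the floor, consumers buy 1157 units at 616, so CS = ½ · (905.25 - 616) · 1157 = 167331.125.
Change in consumer surplus = 167331.125 - 470935.125 = -303604.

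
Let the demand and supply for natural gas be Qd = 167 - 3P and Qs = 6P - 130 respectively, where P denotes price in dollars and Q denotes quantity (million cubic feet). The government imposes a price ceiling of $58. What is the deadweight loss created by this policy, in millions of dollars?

Without the control the market clears where 167 - 3P = 6P - 130, i.e. P* = 33 and Q* = 68.
The ceiling of 58 is above the equilibrium price 33, so it is not binding; the market clears at P* = 33, Q* = 68.
Since the control does not bind, no trades are prevented and deadweight loss is zero.

0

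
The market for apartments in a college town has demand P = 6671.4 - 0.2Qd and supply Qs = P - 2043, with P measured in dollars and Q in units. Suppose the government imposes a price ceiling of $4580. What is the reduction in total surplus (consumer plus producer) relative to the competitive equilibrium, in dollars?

Rearranging demand gives Qd = 33357 - 5P. Equilibrium: 33357 - 5P = P - 2043, so 35400 = 6P and P* = 5900, Q* = 3857.
Since 4580 < 5900, the ceiling is binding.
At P = 4580: Qd = 33357 - 5·4580 = 10457 and Qs = 4580 - 2043 = 2537.
Quantity traded falls to 2537. At Q = 2537 the demand price is (33357 - 2537)/5 = 6164 and the supply price is 2043 + 2537 = 4580.
Deadweight loss = ½ · (6164 - 4580) · (3857 - 2537) = ½ · 1584 · 1320 = 1045440.

1045440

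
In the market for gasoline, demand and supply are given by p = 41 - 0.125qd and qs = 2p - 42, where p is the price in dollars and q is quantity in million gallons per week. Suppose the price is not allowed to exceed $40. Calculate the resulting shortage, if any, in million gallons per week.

0

Rearranging demand gives qd = 328 - 8p. Setting quantity demanded equal to quantity supplied, 328 - 8p = 2p - 42, gives p* = 37 and q* = 32.
The ceiling of 40 is above the equilibrium price 37, so it is not binding; the market clears at p* = 37, q* = 32.
Since the control does not bind, there is no shortage.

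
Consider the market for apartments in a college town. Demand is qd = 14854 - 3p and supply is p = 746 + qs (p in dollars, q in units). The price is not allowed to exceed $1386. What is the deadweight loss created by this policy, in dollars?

4213464

Rearranging supply gives qs = p - 746. Equilibrium: 14854 - 3p = p - 746, so 15600 = 4p and p* = 3900, q* = 3154.
Because the ceiling (1386) lies below the market-clearing price, it is binding.
At p = 1386: qd = 14854 - 3·1386 = 10696 and qs = 1386 - 746 = 640.
Quantity traded falls to 640. At q = 640 the demand price is (14854 - 640)/3 = 4738 and the supply price is 746 + 640 = 1386.
Deadweight loss = ½ · (4738 - 1386) · (3154 - 640) = ½ · 3352 · 2514 = 4213464.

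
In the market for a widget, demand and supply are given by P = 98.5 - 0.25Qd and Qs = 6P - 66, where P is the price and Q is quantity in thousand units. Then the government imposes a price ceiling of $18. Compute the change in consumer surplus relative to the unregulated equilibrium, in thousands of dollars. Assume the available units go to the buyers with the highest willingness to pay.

-2352

Rearranging demand gives Qd = 394 - 4P. Setting quantity demanded equal to quantity supplied, 394 - 4P = 6P - 66, gives P* = 46 and Q* = 210.
Because the ceiling (18) lies below the market-clearing price, it is binding.
At P = 18: Qd = 394 - 4·18 = 322 and Qs = 6·18 - 66 = 42.
Consumer surplus without the control is ½ · (98.5 - 46) · 210 = 5512.5.
With the ceiling, 42 units are sold at 18 (assume they go to the highest-value buyers). The demand price at Q = 42 is 88, so CS = ½ · [(98.5 - 18) + (88 - 18)] · 42 = 3160.5.
Change in consumer surplus = 3160.5 - 5512.5 = -2352.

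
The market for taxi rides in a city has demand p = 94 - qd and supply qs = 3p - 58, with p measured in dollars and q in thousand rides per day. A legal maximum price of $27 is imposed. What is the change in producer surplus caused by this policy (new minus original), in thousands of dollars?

Rearranging demand gives qd = 94 - p. Setting quantity demanded equal to quantity supplied, 94 - p = 3p - 58, gives p* = 38 and q* = 56.
Because the ceiling (27) lies below the market-clearing price, it is binding.
At p = 27: qd = 94 - 27 = 67 and qs = 3·27 - 58 = 23.
Producer surplus without the control is ½ · (38 - 58/3) · 56 = 1568/3.
With the ceiling, producers sell 23 units at 27, so PS = ½ · (27 - 58/3) · 23 = 529/6.
Change in producer surplus = 529/6 - 1568/3 = -434.5.

-434.5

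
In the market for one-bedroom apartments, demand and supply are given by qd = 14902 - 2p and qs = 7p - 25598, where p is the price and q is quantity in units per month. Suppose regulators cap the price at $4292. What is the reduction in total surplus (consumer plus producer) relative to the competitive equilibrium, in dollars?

681408

Equilibrium: 14902 - 2p = 7p - 25598, so 40500 = 9p and p* = 4500, q* = 5902.
The ceiling of 4292 is below the equilibrium price 4500, so it binds.
At p = 4292: qd = 14902 - 2·4292 = 6318 and qs = 7·4292 - 25598 = 4446.
Quantity traded falls to 4446. At q = 4446 the demand price is (14902 - 4446)/2 = 5228 and the supply price is (25598 + 4446)/7 = 4292.
Deadweight loss = ½ · (5228 - 4292) · (5902 - 4446) = ½ · 936 · 1456 = 681408.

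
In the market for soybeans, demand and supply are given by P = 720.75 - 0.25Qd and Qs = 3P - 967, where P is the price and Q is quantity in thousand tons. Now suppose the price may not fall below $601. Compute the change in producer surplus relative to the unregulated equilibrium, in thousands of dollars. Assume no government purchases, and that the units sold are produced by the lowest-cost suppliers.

17493

Rearranging demand gives Qd = 2883 - 4P. Equilibrium: 2883 - 4P = 3P - 967, so 3850 = 7P and P* = 550, Q* = 683.
Because the floor (601) lies above the market-clearing price, it is binding.
At P = 601: Qd = 2883 - 4·601 = 479 and Qs = 3·601 - 967 = 836.
Producer surplus without the control is ½ · (550 - 967/3) · 683 = 466489/6.
With the floor, 479 units are sold at 601. The supply price at Q = 479 is 482, so PS = ½ · [(601 - 967/3) + (601 - 482)] · 479 = 571447/6.
Change in producer surplus = 571447/6 - 466489/6 = 17493.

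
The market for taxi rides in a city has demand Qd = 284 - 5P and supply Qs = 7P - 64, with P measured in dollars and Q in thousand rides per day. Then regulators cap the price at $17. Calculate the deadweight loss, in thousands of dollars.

1209.6

Equilibrium: 284 - 5P = 7P - 64, so 348 = 12P and P* = 29, Q* = 139.
The ceiling of 17 is below the equilibrium price 29, so it binds.
At P = 17: Qd = 284 - 5·17 = 199 and Qs = 7·17 - 64 = 55.
Quantity traded falls to 55. At Q = 55 the demand price is (284 - 55)/5 = 45.8 and the supply price is (64 + 55)/7 = 17.
Deadweight loss = ½ · (45.8 - 17) · (139 - 55) = ½ · 28.8 · 84 = 1209.6.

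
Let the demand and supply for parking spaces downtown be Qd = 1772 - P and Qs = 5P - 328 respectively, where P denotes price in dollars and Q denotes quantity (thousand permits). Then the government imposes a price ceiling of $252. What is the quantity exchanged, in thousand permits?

In a free market, 1772 - P = 5P - 328 gives the equilibrium P* = 350, Q* = 1422.
Since 252 < 350, the ceiling is binding.
At P = 252: Qd = 1772 - 252 = 1520 and Qs = 5·252 - 328 = 932.
The quantity actually transacted is the short side, supply: 932.

932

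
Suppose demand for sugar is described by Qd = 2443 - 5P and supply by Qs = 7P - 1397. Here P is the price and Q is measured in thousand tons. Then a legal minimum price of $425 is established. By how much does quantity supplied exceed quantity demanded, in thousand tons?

1260

Equilibrium: 2443 - 5P = 7P - 1397, so 3840 = 12P and P* = 320, Q* = 843.
Because the floor (425) lies above the market-clearing price, it is binding.
At P = 425: Qd = 2443 - 5·425 = 318 and Qs = 7·425 - 1397 = 1578.
Surplus = Qs - Qd = 1578 - 318 = 1260.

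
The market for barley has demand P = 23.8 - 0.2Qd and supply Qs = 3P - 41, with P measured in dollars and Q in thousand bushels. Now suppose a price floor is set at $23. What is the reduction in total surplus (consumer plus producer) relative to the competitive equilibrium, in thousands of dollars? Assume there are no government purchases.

60

Rearranging demand gives Qd = 119 - 5P. Equilibrium: 119 - 5P = 3P - 41, so 160 = 8P and P* = 20, Q* = 19.
Since 23 > 20, the floor is binding.
At P = 23: Qd = 119 - 5·23 = 4 and Qs = 3·23 - 41 = 28.
Quantity traded falls to 4. At Q = 4 the demand price is (119 - 4)/5 = 23 and the supply price is (41 + 4)/3 = 15.
Deadweight loss = ½ · (23 - 15) · (19 - 4) = ½ · 8 · 15 = 60.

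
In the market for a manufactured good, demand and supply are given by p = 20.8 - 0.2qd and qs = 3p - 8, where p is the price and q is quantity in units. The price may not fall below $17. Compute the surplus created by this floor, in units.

Rearranging demand gives qd = 104 - 5p. Equilibrium: 104 - 5p = 3p - 8, so 112 = 8p and p* = 14, q* = 34.
Because the floor (17) lies above the market-clearing price, it is binding.
At p = 17: qd = 104 - 5·17 = 19 and qs = 3·17 - 8 = 43.
Surplus = qs - qd = 43 - 19 = 24.

24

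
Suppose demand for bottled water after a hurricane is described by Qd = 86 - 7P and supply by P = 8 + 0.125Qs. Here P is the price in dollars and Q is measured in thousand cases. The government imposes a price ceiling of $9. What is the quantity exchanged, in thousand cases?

Rearranging supply gives Qs = 8P - 64. In a free market, 86 - 7P = 8P - 64 gives the equilibrium P* = 10, Q* = 16.
Because the ceiling (9) lies below the market-clearing price, it is binding.
At P = 9: Qd = 86 - 7·9 = 23 and Qs = 8·9 - 64 = 8.
The quantity actually transacted is the short side, supply: 8.

8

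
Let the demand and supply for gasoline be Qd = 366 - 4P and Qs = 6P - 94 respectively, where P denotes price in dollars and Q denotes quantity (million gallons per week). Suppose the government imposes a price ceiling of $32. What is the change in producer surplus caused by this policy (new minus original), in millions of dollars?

-1960

Equilibrium: 366 - 4P = 6P - 94, so 460 = 10P and P* = 46, Q* = 182.
Because the ceiling (32) lies below the market-clearing price, it is binding.
At P = 32: Qd = 366 - 4·32 = 238 and Qs = 6·32 - 94 = 98.
Producer surplus without the control is ½ · (46 - 47/3) · 182 = 8281/3.
With the ceiling, producers sell 98 units at 32, so PS = ½ · (32 - 47/3) · 98 = 2401/3.
Change in producer surplus = 2401/3 - 8281/3 = -1960.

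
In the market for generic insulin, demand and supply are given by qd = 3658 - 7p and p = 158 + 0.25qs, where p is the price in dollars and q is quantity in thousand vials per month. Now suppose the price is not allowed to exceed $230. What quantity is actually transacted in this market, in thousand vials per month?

Rearranging supply gives qs = 4p - 632. In a free market, 3658 - 7p = 4p - 632 gives the equilibrium p* = 390, q* = 928.
Because the ceiling (230) lies below the market-clearing price, it is binding.
At p = 230: qd = 3658 - 7·230 = 2048 and qs = 4·230 - 632 = 288.
The quantity actually transacted is the short side, supply: 288.

288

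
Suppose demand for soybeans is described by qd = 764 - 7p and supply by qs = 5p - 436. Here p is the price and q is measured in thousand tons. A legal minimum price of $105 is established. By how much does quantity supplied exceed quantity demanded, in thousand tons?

Without the control the market clears where 764 - 7p = 5p - 436, i.e. p* = 100 and q* = 64.
The floor of 105 is above the equilibrium price 100, so it binds.
At p = 105: qd = 764 - 7·105 = 29 and qs = 5·105 - 436 = 89.
Surplus = qs - qd = 89 - 29 = 60.

60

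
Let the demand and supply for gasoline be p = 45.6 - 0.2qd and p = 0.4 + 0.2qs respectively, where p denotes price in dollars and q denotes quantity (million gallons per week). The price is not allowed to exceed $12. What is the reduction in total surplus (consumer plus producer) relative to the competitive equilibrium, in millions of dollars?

605

Rearranging demand gives qd = 228 - 5p; rearranging supply gives qs = 5p - 2. Setting quantity demanded equal to quantity supplied, 228 - 5p = 5p - 2, gives p* = 23 and q* = 113.
Since 12 < 23, the ceiling is binding.
At p = 12: qd = 228 - 5·12 = 168 and qs = 5·12 - 2 = 58.
Quantity traded falls to 58. At q = 58 the demand price is (228 - 58)/5 = 34 and the supply price is (2 + 58)/5 = 12.
Deadweight loss = ½ · (34 - 12) · (113 - 58) = ½ · 22 · 55 = 605.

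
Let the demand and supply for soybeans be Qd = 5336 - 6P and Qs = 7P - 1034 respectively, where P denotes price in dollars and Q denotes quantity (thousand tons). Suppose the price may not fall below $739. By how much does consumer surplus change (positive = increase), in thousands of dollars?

-410601

Setting quantity demanded equal to quantity supplied, 5336 - 6P = 7P - 1034, gives P* = 490 and Q* = 2396.
The floor of 739 is above the equilibrium price 490, so it binds.
At P = 739: Qd = 5336 - 6·739 = 902 and Qs = 7·739 - 1034 = 4139.
Consumer surplus without the control is ½ · (2668/3 - 490) · 2396 = 1435204/3.
With the floor, consumers buy 902 units at 739, so CS = ½ · (2668/3 - 739) · 902 = 203401/3.
Change in consumer surplus = 203401/3 - 1435204/3 = -410601.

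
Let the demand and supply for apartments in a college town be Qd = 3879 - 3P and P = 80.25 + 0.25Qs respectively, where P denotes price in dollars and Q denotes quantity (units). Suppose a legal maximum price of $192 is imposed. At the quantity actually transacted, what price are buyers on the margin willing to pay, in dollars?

Rearranging supply gives Qs = 4P - 321. Without the control the market clears where 3879 - 3P = 4P - 321, i.e. P* = 600 and Q* = 2079.
Since 192 < 600, the ceiling is binding.
At P = 192: Qd = 3879 - 3·192 = 3303 and Qs = 4·192 - 321 = 447.
Only 447 units reach the market. On the demand curve, the marginal buyer's willingness to pay at Q = 447 is (3879 - 447)/3 = 1144.

1144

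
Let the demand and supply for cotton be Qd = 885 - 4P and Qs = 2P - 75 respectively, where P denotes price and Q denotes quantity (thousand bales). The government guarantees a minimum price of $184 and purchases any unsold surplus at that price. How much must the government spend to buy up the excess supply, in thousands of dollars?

26496

Equilibrium: 885 - 4P = 2P - 75, so 960 = 6P and P* = 160, Q* = 245.
Because the floor (184) lies above the market-clearing price, it is binding.
At P = 184: Qd = 885 - 4·184 = 149 and Qs = 2·184 - 75 = 293.
Surplus = Qs - Qd = 144.
Government expenditure = surplus × support price = 144 × 184 = 26496.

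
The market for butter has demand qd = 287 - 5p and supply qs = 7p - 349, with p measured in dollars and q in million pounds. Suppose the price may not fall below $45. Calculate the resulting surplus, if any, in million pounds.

Without the control the market clears where 287 - 5p = 7p - 349, i.e. p* = 53 and q* = 22.
Since 45 is below p* = 53, the floor does not bind and the free-market outcome prevails.
Since the control does not bind, there is no surplus.

0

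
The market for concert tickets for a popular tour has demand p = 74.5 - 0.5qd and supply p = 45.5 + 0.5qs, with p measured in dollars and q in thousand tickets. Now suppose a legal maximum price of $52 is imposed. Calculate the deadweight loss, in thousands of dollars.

Rearranging demand gives qd = 149 - 2p; rearranging supply gives qs = 2p - 91. Equilibrium: 149 - 2p = 2p - 91, so 240 = 4p and p* = 60, q* = 29.
Since 52 < 60, the ceiling is binding.
At p = 52: qd = 149 - 2·52 = 45 and qs = 2·52 - 91 = 13.
Quantity traded falls to 13. At q = 13 the demand price is (149 - 13)/2 = 68 and the supply price is (91 + 13)/2 = 52.
Deadweight loss = ½ · (68 - 52) · (29 - 13) = ½ · 16 · 16 = 128.

128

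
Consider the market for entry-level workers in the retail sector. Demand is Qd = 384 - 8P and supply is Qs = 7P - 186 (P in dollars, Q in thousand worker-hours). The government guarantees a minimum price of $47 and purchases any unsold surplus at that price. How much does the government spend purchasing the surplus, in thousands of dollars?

6345

In a free market, 384 - 8P = 7P - 186 gives the equilibrium P* = 38, Q* = 80.
Because the floor (47) lies above the market-clearing price, it is binding.
At P = 47: Qd = 384 - 8·47 = 8 and Qs = 7·47 - 186 = 143.
Surplus = Qs - Qd = 135.
Government expenditure = surplus × support price = 135 × 47 = 6345.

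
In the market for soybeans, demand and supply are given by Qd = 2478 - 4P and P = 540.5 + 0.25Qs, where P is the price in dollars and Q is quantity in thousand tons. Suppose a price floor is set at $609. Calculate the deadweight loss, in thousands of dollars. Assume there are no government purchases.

Rearranging supply gives Qs = 4P - 2162. Without the control the market clears where 2478 - 4P = 4P - 2162, i.e. P* = 580 and Q* = 158.
Because the floor (609) lies above the market-clearing price, it is binding.
At P = 609: Qd = 2478 - 4·609 = 42 and Qs = 4·609 - 2162 = 274.
Quantity traded falls to 42. At Q = 42 the demand price is (2478 - 42)/4 = 609 and the supply price is (2162 + 42)/4 = 551.
Deadweight loss = ½ · (609 - 551) · (158 - 42) = ½ · 58 · 116 = 3364.

3364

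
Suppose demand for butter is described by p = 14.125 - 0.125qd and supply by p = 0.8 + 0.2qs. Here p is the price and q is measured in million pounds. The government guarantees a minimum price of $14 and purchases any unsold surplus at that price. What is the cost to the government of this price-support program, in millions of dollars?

Rearranging demand gives qd = 113 - 8p; rearranging supply gives qs = 5p - 4. Setting quantity demanded equal to quantity supplied, 113 - 8p = 5p - 4, gives p* = 9 and q* = 41.
The floor of 14 is above the equilibrium price 9, so it binds.
At p = 14: qd = 113 - 8·14 = 1 and qs = 5·14 - 4 = 66.
Surplus = qs - qd = 65.
Government expenditure = surplus × support price = 65 × 14 = 910.

910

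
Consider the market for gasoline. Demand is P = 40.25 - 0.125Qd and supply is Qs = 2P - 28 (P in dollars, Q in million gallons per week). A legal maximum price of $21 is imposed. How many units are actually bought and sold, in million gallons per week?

14

Rearranging demand gives Qd = 322 - 8P. Without the control the market clears where 322 - 8P = 2P - 28, i.e. P* = 35 and Q* = 42.
Because the ceiling (21) lies below the market-clearing price, it is binding.
At P = 21: Qd = 322 - 8·21 = 154 and Qs = 2·21 - 28 = 14.
The quantity actually transacted is the short side, supply: 14.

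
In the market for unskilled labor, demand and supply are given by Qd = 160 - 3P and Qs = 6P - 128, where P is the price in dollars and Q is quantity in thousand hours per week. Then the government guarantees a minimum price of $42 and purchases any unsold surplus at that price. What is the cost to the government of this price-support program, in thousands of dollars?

Equilibrium: 160 - 3P = 6P - 128, so 288 = 9P and P* = 32, Q* = 64.
Since 42 > 32, the floor is binding.
At P = 42: Qd = 160 - 3·42 = 34 and Qs = 6·42 - 128 = 124.
Surplus = Qs - Qd = 90.
Government expenditure = surplus × support price = 90 × 42 = 3780.

3780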